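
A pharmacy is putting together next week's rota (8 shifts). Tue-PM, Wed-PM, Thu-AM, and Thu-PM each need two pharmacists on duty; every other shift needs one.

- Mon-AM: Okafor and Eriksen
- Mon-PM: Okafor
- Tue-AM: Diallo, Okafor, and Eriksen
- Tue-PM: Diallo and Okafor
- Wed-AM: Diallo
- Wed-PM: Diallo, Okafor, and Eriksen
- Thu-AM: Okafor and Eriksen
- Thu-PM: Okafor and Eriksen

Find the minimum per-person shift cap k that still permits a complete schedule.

With 3 pharmacists and 12 worker-slots to fill, someone must work at least ⌈12/3⌉ = 4 shifts, so k ≥ 4.
k = 4 works: Mon-AM→Eriksen, Mon-PM→Okafor, Tue-AM→Diallo, Tue-PM→Diallo+Okafor, Wed-AM→Diallo, Wed-PM→Diallo+Eriksen, Thu-AM→Okafor+Eriksen, Thu-PM→Okafor+Eriksen.
Loads: Diallo 4, Okafor 4, Eriksen 4 — all ≤ 4.

4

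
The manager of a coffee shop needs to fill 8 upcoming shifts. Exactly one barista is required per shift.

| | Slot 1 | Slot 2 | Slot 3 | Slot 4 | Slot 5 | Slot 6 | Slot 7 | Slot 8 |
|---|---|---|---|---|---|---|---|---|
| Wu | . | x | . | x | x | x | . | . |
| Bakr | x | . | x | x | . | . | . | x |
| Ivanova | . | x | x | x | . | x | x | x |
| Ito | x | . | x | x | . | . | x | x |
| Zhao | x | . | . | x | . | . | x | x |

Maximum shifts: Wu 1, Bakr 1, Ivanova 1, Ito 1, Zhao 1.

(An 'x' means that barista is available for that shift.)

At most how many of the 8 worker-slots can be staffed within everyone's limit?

5

Total capacity across all baristas is 1+1+1+1+1 = 5, and 8 slots are needed, so at most 5 can be filled.
An assignment achieving 5: Slot 1→Bakr, Slot 2→Ivanova, Slot 3→Ito, Slot 5→Wu, Slot 7→Zhao.
Loads: Wu 1/1, Bakr 1/1, Ivanova 1/1, Ito 1/1, Zhao 1/1.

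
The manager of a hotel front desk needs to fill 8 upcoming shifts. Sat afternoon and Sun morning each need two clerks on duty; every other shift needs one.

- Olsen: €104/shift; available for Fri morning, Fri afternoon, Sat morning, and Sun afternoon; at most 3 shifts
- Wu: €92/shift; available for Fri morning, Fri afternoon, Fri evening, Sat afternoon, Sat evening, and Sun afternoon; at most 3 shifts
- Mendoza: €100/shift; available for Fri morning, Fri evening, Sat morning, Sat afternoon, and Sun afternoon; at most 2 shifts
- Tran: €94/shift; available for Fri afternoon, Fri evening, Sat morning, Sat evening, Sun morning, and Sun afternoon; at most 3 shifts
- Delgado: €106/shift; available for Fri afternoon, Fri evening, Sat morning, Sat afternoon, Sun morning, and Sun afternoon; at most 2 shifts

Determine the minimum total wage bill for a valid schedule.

€968

Sun morning can only be covered by Tran and Delgado, so that assignment is forced.
Picking the cheapest available clerk for each shift independently would cost €946, but that ignores the shift limits.
An optimal schedule: Fri morning→Wu, Fri afternoon→Tran, Fri evening→Tran, Sat morning→Mendoza, Sat afternoon→Wu+Mendoza, Sat evening→Wu, Sun morning→Tran+Delgado, Sun afternoon→Olsen.
Total: 92 + 94 + 94 + 100 + 92 + 100 + 92 + 94 + 106 + 104 = €968.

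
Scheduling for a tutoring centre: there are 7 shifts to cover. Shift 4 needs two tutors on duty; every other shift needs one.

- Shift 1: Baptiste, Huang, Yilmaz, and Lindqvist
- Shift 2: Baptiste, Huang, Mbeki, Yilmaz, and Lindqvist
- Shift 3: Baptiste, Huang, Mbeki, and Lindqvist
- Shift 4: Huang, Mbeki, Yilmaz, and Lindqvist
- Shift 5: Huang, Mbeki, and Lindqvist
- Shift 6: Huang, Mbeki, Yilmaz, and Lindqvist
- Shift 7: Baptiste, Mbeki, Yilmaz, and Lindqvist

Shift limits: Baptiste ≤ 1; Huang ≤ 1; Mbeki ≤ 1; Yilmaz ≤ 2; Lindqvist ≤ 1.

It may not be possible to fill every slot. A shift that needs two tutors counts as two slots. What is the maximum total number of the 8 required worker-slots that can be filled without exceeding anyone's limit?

6

Total capacity across all tutors is 1+1+1+2+1 = 6, and 8 slots are needed, so at most 6 can be filled.
An assignment achieving 6: Shift 1→Baptiste, Shift 3→Mbeki, Shift 4→Yilmaz+Lindqvist, Shift 5→Huang, Shift 6→Yilmaz.
Loads: Baptiste 1/1, Huang 1/1, Mbeki 1/1, Yilmaz 2/2, Lindqvist 1/1.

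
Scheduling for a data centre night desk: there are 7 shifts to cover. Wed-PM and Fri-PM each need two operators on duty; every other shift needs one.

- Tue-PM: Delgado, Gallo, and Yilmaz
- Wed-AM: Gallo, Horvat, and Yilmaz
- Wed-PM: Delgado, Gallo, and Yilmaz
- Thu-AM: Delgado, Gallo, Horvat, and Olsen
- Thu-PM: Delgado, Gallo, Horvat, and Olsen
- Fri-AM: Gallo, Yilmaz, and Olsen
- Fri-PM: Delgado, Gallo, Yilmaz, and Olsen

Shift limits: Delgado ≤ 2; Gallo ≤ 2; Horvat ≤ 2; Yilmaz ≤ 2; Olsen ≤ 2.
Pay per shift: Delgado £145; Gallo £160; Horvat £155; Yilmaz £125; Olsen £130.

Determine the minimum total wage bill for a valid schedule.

Picking the cheapest available operator for each shift independently would cost £1160, but that ignores the shift limits.
An optimal schedule: Tue-PM→Yilmaz, Wed-AM→Yilmaz, Wed-PM→Delgado+Gallo, Thu-AM→Horvat, Thu-PM→Horvat, Fri-AM→Olsen, Fri-PM→Olsen+Delgado.
Total: 125 + 125 + 145 + 160 + 155 + 155 + 130 + 130 + 145 = £1270.

£1270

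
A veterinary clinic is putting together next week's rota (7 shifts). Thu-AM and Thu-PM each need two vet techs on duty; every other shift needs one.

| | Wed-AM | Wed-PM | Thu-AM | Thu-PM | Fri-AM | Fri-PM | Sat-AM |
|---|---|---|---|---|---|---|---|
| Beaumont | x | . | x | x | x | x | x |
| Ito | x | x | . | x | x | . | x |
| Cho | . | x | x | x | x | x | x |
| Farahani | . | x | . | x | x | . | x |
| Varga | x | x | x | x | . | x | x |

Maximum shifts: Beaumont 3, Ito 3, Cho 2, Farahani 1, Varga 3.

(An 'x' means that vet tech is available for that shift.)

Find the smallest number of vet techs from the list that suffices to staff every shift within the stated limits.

9 slots to fill and no one can take more than 3, so at least ⌈9/3⌉ = 3 vet techs are needed.
Beaumont, Ito, and Varga alone can cover everything: Wed-AM→Ito, Wed-PM→Ito, Thu-AM→Beaumont+Varga, Thu-PM→Ito+Varga, Fri-AM→Beaumont, Fri-PM→Beaumont, Sat-AM→Varga.

3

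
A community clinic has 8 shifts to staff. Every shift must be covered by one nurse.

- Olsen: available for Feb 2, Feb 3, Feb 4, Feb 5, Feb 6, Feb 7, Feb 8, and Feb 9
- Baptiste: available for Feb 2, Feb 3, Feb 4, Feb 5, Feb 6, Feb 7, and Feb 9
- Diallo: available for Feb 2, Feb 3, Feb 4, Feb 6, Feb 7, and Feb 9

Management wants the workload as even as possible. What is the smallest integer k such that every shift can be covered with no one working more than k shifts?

With 3 nurses and 8 worker-slots to fill, someone must work at least ⌈8/3⌉ = 3 shifts, so k ≥ 3.
k = 3 works: Feb 2→Olsen, Feb 3→Baptiste, Feb 4→Baptiste, Feb 5→Olsen, Feb 6→Baptiste, Feb 7→Diallo, Feb 8→Olsen, Feb 9→Diallo.
Loads: Olsen 3, Baptiste 3, Diallo 2 — all ≤ 3.

3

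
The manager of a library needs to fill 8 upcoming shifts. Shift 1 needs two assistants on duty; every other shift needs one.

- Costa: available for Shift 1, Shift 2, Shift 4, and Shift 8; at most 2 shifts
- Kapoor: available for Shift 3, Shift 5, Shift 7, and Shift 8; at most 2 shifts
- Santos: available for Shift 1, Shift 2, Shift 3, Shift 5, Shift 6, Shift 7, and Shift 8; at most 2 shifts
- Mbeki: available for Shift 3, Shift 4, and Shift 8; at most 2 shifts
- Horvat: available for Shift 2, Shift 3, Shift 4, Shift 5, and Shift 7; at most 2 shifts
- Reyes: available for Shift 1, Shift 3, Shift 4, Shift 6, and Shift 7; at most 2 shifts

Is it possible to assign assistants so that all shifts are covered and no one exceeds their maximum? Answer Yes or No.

Yes

One valid schedule: Shift 1→Costa+Santos, Shift 2→Costa, Shift 3→Horvat, Shift 4→Mbeki, Shift 5→Kapoor, Shift 6→Santos, Shift 7→Kapoor, Shift 8→Mbeki.
Loads: Costa 2/2, Kapoor 2/2, Santos 2/2, Mbeki 2/2, Horvat 1/2, Reyes 0/2 — all within limits.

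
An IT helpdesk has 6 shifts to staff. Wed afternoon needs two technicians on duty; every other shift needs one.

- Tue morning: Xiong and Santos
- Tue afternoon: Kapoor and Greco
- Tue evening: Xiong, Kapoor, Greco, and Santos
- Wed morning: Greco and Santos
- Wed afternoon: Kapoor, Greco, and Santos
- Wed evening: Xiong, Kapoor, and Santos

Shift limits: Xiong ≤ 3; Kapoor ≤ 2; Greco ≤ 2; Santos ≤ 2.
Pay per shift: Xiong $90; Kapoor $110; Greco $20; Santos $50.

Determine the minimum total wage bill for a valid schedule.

$410

Picking the cheapest available technician for each shift independently would cost $230, but that ignores the shift limits.
An optimal schedule: Tue morning→Xiong, Tue afternoon→Greco, Tue evening→Xiong, Wed morning→Santos, Wed afternoon→Greco+Santos, Wed evening→Xiong.
Total: 90 + 20 + 90 + 50 + 20 + 50 + 90 = $410.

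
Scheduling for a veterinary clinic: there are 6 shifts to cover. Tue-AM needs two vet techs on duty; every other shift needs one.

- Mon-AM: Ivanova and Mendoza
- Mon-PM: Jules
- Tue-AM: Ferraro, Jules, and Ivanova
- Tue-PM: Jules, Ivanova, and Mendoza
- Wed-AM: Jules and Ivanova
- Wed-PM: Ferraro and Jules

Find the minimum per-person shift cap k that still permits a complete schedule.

With 4 vet techs and 7 worker-slots to fill, someone must work at least ⌈7/4⌉ = 2 shifts, so k ≥ 2.
k = 2 works: Mon-AM→Ivanova, Mon-PM→Jules, Tue-AM→Ferraro+Ivanova, Tue-PM→Mendoza, Wed-AM→Jules, Wed-PM→Ferraro.
Loads: Ferraro 2, Jules 2, Ivanova 2, Mendoza 1 — all ≤ 2.

2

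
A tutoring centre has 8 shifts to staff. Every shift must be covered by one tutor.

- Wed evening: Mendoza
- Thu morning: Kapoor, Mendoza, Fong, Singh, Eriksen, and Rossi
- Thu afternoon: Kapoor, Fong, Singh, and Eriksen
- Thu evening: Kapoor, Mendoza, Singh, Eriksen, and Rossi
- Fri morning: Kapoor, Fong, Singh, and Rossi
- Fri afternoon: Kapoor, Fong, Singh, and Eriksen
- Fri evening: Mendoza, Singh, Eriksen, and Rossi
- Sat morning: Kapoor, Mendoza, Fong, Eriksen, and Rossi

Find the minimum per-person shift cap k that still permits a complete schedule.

With 6 tutors and 8 worker-slots to fill, someone must work at least ⌈8/6⌉ = 2 shifts, so k ≥ 2.
k = 2 works: Wed evening→Mendoza, Thu morning→Singh, Thu afternoon→Kapoor, Thu evening→Singh, Fri morning→Kapoor, Fri afternoon→Fong, Fri evening→Mendoza, Sat morning→Fong.
Loads: Kapoor 2, Mendoza 2, Fong 2, Singh 2, Eriksen 0, Rossi 0 — all ≤ 2.

2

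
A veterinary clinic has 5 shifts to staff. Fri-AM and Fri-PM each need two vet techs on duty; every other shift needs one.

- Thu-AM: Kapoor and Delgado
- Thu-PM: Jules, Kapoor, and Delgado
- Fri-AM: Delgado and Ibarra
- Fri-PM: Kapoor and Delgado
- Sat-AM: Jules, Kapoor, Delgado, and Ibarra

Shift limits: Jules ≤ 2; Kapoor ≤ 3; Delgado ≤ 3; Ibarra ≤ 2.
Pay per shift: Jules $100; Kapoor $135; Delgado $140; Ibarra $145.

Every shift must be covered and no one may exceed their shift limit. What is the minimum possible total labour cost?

Fri-AM can only be covered by Delgado and Ibarra, so that assignment is forced.
Fri-PM can only be covered by Kapoor and Delgado, so that assignment is forced.
Picking the cheapest available vet tech for each shift independently would cost $895, and that bound is achievable.
An optimal schedule: Thu-AM→Kapoor, Thu-PM→Jules, Fri-AM→Delgado+Ibarra, Fri-PM→Kapoor+Delgado, Sat-AM→Jules.
Total: 135 + 100 + 140 + 145 + 135 + 140 + 100 = $895.

$895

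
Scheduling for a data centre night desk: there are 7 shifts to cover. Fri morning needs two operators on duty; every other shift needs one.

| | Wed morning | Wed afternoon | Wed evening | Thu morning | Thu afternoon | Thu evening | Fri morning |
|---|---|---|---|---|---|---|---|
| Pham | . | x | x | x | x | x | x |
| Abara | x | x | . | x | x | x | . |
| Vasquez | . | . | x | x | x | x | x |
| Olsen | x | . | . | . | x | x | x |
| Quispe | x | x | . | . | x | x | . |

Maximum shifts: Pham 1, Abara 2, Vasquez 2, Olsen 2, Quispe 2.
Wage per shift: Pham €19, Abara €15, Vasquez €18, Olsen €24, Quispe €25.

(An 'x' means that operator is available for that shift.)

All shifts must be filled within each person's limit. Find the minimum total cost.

Picking the cheapest available operator for each shift independently would cost €130, but that ignores the shift limits.
An optimal schedule: Wed morning→Abara, Wed afternoon→Abara, Wed evening→Pham, Thu morning→Vasquez, Thu afternoon→Olsen, Thu evening→Quispe, Fri morning→Vasquez+Olsen.
Total: 15 + 15 + 19 + 18 + 24 + 25 + 18 + 24 = €158.

€158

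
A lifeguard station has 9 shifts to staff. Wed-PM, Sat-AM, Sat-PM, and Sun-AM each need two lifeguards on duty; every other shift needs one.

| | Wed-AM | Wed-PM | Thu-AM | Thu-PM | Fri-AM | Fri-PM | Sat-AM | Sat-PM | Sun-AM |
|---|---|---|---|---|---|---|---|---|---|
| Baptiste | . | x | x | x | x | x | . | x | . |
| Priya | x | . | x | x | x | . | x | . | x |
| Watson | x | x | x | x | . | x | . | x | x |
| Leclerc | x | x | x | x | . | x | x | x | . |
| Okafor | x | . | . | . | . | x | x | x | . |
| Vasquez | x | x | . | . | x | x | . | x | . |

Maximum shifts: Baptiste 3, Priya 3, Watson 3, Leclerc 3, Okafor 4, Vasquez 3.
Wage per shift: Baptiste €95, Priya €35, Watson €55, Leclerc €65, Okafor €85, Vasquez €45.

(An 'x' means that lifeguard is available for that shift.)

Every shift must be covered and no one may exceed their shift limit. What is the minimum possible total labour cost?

Sun-AM can only be covered by Priya and Watson, so that assignment is forced.
Picking the cheapest available lifeguard for each shift independently would cost €575, but that ignores the shift limits.
An optimal schedule: Wed-AM→Vasquez, Wed-PM→Vasquez+Leclerc, Thu-AM→Watson, Thu-PM→Watson, Fri-AM→Priya, Fri-PM→Vasquez, Sat-AM→Priya+Leclerc, Sat-PM→Leclerc+Okafor, Sun-AM→Priya+Watson.
Total: 45 + 45 + 65 + 55 + 55 + 35 + 45 + 35 + 65 + 65 + 85 + 35 + 55 = €685.

€685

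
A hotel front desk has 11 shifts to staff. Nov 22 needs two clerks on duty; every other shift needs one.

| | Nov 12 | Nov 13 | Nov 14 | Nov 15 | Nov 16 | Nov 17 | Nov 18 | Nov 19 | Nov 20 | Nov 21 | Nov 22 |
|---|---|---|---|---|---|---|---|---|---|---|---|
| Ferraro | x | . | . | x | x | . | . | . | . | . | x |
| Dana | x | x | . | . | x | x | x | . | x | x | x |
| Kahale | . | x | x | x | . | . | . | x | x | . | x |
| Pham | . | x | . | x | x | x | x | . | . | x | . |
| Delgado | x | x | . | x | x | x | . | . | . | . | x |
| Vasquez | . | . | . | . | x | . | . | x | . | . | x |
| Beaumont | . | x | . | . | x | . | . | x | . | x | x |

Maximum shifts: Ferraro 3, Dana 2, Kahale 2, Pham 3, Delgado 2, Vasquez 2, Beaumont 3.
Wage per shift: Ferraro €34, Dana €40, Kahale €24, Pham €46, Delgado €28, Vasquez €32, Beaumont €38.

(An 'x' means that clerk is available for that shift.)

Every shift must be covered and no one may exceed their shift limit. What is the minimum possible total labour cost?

€386

Nov 14 can only be covered by Kahale, so that assignment is forced.
Picking the cheapest available clerk for each shift independently would cost €334, but that ignores the shift limits.
An optimal schedule: Nov 12→Delgado, Nov 13→Beaumont, Nov 14→Kahale, Nov 15→Ferraro, Nov 16→Ferraro, Nov 17→Delgado, Nov 18→Dana, Nov 19→Vasquez, Nov 20→Kahale, Nov 21→Beaumont, Nov 22→Vasquez+Ferraro.
Total: 28 + 38 + 24 + 34 + 34 + 28 + 40 + 32 + 24 + 38 + 32 + 34 = €386.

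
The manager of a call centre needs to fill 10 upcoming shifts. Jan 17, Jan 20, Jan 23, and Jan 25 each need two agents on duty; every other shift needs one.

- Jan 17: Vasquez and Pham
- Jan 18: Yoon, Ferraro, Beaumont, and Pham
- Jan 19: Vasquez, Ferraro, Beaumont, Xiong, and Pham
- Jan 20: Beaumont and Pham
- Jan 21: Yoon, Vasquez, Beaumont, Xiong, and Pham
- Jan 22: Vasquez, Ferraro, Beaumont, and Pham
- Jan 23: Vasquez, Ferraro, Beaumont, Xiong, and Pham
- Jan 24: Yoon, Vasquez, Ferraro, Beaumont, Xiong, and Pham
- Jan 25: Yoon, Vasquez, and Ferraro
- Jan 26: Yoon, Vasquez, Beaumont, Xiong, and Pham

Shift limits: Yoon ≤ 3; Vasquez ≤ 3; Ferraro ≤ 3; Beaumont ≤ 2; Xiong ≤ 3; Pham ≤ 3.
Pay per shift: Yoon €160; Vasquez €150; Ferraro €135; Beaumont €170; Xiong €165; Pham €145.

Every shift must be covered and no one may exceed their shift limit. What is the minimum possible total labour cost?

Jan 17 can only be covered by Vasquez and Pham, so that assignment is forced.
Jan 20 can only be covered by Beaumont and Pham, so that assignment is forced.
Picking the cheapest available agent for each shift independently would cost €2005, but that ignores the shift limits.
An optimal schedule: Jan 17→Pham+Vasquez, Jan 18→Ferraro, Jan 19→Pham, Jan 20→Pham+Beaumont, Jan 21→Yoon, Jan 22→Ferraro, Jan 23→Vasquez+Xiong, Jan 24→Yoon, Jan 25→Ferraro+Vasquez, Jan 26→Yoon.
Total: 145 + 150 + 135 + 145 + 145 + 170 + 160 + 135 + 150 + 165 + 160 + 135 + 150 + 160 = €2105.

€2105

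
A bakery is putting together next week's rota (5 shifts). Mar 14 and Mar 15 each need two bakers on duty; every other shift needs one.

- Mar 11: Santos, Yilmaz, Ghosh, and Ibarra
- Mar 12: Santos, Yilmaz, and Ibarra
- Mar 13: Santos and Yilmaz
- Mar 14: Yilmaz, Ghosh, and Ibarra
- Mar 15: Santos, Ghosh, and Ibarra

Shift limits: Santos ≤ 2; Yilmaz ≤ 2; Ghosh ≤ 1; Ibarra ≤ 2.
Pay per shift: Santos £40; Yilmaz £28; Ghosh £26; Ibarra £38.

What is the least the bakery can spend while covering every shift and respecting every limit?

£238

Picking the cheapest available baker for each shift independently would cost £200, but that ignores the shift limits.
An optimal schedule: Mar 11→Yilmaz, Mar 12→Santos, Mar 13→Santos, Mar 14→Yilmaz+Ibarra, Mar 15→Ghosh+Ibarra.
Total: 28 + 40 + 40 + 28 + 38 + 26 + 38 = £238.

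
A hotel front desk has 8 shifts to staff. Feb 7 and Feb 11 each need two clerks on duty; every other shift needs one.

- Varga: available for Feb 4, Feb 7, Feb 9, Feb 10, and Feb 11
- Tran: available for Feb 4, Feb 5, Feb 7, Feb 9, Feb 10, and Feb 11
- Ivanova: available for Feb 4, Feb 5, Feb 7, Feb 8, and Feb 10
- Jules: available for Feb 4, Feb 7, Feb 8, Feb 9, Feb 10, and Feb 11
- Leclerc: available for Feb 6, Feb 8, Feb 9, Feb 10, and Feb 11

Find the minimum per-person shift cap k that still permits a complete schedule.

With 5 clerks and 10 worker-slots to fill, someone must work at least ⌈10/5⌉ = 2 shifts, so k ≥ 2.
k = 2 works: Feb 4→Varga, Feb 5→Tran, Feb 6→Leclerc, Feb 7→Ivanova+Jules, Feb 8→Ivanova, Feb 9→Varga, Feb 10→Tran, Feb 11→Jules+Leclerc.
Loads: Varga 2, Tran 2, Ivanova 2, Jules 2, Leclerc 2 — all ≤ 2.

2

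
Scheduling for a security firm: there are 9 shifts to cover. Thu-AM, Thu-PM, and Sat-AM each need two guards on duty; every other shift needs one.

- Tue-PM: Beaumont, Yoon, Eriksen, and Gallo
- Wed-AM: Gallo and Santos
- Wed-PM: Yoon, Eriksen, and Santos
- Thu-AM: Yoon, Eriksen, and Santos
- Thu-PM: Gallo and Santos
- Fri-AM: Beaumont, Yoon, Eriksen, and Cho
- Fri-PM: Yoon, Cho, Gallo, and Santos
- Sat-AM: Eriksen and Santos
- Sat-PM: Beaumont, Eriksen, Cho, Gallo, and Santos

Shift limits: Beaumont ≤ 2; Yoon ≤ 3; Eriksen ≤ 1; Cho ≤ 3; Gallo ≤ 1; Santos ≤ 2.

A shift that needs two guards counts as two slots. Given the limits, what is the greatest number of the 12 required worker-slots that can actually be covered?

10

Total capacity across all guards is 2+3+1+3+1+2 = 12, and 12 slots are needed, so at most 12 can be filled.
Shifts {Wed-AM, Thu-PM, Sat-AM} need 5 slots but only Eriksen, Gallo, and Santos are available for them, supplying at most 4 — so at least 1 slot must go unfilled.
An assignment achieving 10: Tue-PM→Beaumont, Wed-AM→Gallo, Wed-PM→Yoon, Thu-AM→Yoon, Thu-PM→Santos, Fri-AM→Beaumont, Fri-PM→Yoon, Sat-AM→Eriksen+Santos, Sat-PM→Cho.
Loads: Beaumont 2/2, Yoon 3/3, Eriksen 1/1, Cho 1/3, Gallo 1/1, Santos 2/2.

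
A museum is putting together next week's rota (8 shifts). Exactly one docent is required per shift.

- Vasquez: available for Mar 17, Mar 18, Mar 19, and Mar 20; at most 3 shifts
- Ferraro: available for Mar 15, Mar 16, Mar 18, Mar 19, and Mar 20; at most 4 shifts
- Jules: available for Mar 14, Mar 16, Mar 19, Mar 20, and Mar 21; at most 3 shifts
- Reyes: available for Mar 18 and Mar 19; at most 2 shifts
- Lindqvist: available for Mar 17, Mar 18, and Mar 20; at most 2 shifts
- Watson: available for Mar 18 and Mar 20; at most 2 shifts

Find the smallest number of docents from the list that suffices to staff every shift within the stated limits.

8 slots to fill and no one can take more than 4, so at least ⌈8/4⌉ = 2 docents are needed.
Any 2 docents together have capacity at most 4+3 = 7 < 8 slots, so 2 can never suffice.
Vasquez, Ferraro, and Jules alone can cover everything: Mar 14→Jules, Mar 15→Ferraro, Mar 16→Ferraro, Mar 17→Vasquez, Mar 18→Vasquez, Mar 19→Vasquez, Mar 20→Ferraro, Mar 21→Jules.

3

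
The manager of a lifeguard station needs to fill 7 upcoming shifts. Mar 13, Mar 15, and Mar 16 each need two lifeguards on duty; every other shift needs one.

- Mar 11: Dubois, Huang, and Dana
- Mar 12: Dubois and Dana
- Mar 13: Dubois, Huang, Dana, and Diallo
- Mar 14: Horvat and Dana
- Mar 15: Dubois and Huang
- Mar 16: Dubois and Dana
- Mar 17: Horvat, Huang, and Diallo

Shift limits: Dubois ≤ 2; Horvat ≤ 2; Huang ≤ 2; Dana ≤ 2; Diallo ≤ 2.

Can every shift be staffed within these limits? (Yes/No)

No

Total capacity is 10 and 10 slots are needed, so capacity alone doesn't rule it out.
Shifts {Mar 11, Mar 12, Mar 13, Mar 15, Mar 16} need 8 worker-slots in total, but the lifeguards available for any of those shifts (Dubois, Huang, Dana, and Diallo) can supply at most 7 among them. So no valid schedule exists.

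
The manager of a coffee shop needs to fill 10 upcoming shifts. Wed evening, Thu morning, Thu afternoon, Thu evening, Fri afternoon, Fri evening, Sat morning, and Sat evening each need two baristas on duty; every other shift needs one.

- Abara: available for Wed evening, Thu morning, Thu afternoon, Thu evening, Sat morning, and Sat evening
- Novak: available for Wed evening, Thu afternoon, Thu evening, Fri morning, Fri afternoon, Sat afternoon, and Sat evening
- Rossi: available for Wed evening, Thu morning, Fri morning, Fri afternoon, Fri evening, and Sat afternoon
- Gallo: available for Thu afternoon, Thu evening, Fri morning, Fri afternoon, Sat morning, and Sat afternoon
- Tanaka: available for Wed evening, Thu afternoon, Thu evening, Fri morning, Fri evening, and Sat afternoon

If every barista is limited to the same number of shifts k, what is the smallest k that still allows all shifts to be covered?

With 5 baristas and 18 worker-slots to fill, someone must work at least ⌈18/5⌉ = 4 shifts, so k ≥ 4.
k = 4 works: Wed evening→Abara+Rossi, Thu morning→Abara+Rossi, Thu afternoon→Gallo+Tanaka, Thu evening→Gallo+Tanaka, Fri morning→Novak, Fri afternoon→Novak+Rossi, Fri evening→Rossi+Tanaka, Sat morning→Abara+Gallo, Sat afternoon→Novak, Sat evening→Abara+Novak.
Loads: Abara 4, Novak 4, Rossi 4, Gallo 3, Tanaka 3 — all ≤ 4.

4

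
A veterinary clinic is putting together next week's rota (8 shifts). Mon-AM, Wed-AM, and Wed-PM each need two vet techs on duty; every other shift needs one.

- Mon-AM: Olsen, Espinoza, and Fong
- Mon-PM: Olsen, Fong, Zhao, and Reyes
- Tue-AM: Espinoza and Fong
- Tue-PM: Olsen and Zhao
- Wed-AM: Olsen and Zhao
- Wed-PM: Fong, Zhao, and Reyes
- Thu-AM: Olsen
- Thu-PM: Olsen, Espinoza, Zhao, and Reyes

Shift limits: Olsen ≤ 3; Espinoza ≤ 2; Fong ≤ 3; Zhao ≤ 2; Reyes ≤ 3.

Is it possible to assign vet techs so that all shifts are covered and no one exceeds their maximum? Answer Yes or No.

Wed-AM can only be covered by Olsen and Zhao, so that assignment is forced.
Thu-AM can only be covered by Olsen, so that assignment is forced.
One valid schedule: Mon-AM→Espinoza+Fong, Mon-PM→Fong, Tue-AM→Espinoza, Tue-PM→Olsen, Wed-AM→Olsen+Zhao, Wed-PM→Fong+Zhao, Thu-AM→Olsen, Thu-PM→Reyes.
Loads: Olsen 3/3, Espinoza 2/2, Fong 3/3, Zhao 2/2, Reyes 1/3 — all within limits.

Yes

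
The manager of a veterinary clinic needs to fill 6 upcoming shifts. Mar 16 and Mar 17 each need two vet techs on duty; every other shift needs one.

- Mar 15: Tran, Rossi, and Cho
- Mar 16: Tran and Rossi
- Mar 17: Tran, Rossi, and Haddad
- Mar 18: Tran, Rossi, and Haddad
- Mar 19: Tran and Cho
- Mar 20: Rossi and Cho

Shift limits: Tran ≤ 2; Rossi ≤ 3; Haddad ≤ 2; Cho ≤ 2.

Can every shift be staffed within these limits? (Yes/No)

Yes

Mar 16 can only be covered by Tran and Rossi, so that assignment is forced.
One valid schedule: Mar 15→Cho, Mar 16→Tran+Rossi, Mar 17→Rossi+Haddad, Mar 18→Haddad, Mar 19→Tran, Mar 20→Rossi.
Loads: Tran 2/2, Rossi 3/3, Haddad 2/2, Cho 1/2 — all within limits.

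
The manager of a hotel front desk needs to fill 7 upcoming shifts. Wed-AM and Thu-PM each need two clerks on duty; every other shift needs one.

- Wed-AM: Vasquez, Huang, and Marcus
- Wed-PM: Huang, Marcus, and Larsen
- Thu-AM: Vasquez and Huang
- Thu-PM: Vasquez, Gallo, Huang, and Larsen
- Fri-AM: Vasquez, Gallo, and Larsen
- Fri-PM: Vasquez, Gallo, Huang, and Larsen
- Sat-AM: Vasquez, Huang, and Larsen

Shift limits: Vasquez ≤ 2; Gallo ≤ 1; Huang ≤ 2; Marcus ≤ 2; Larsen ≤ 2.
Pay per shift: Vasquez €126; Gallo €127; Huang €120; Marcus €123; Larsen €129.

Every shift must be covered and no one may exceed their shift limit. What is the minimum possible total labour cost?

€1123

Picking the cheapest available clerk for each shift independently would cost €1095, but that ignores the shift limits.
An optimal schedule: Wed-AM→Vasquez+Marcus, Wed-PM→Marcus, Thu-AM→Vasquez, Thu-PM→Huang+Larsen, Fri-AM→Gallo, Fri-PM→Larsen, Sat-AM→Huang.
Total: 126 + 123 + 123 + 126 + 120 + 129 + 127 + 129 + 120 = €1123.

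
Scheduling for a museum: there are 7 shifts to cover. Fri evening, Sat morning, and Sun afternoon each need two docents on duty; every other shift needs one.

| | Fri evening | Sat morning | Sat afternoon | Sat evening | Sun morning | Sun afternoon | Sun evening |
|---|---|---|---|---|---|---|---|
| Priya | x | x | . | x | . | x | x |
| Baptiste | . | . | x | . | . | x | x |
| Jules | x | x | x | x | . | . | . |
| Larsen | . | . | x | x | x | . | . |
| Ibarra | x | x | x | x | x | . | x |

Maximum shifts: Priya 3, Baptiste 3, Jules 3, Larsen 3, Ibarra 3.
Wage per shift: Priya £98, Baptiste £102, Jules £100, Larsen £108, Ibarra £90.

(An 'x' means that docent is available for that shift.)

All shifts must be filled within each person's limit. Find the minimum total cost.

£966

Sun afternoon can only be covered by Priya and Baptiste, so that assignment is forced.
Picking the cheapest available docent for each shift independently would cost £936, but that ignores the shift limits.
An optimal schedule: Fri evening→Ibarra+Priya, Sat morning→Ibarra+Jules, Sat afternoon→Jules, Sat evening→Jules, Sun morning→Ibarra, Sun afternoon→Priya+Baptiste, Sun evening→Priya.
Total: 90 + 98 + 90 + 100 + 100 + 100 + 90 + 98 + 102 + 98 = £966.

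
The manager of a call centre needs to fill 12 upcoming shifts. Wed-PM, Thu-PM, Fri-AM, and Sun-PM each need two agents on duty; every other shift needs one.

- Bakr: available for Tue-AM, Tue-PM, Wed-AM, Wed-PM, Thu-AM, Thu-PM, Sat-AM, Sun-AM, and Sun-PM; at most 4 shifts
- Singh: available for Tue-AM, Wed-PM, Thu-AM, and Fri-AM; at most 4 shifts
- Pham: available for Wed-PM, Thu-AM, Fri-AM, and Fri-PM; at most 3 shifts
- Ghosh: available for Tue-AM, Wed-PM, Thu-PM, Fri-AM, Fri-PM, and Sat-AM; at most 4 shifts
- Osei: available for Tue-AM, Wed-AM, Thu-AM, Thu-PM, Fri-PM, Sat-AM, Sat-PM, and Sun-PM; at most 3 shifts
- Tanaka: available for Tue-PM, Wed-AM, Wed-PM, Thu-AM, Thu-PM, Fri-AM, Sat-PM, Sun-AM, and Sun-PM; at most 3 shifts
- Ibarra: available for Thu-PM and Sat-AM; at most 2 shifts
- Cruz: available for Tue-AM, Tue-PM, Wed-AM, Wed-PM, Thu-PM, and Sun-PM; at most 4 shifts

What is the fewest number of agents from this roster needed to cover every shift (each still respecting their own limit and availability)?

16 slots to fill and no one can take more than 4, so at least ⌈16/4⌉ = 4 agents are needed.
No set of 4 agents can cover every shift (each such set leaves at least one shift with no one available or exceeds a cap).
Bakr, Singh, Pham, Ghosh, and Osei alone can cover everything: Tue-AM→Singh, Tue-PM→Bakr, Wed-AM→Bakr, Wed-PM→Singh+Pham, Thu-AM→Singh, Thu-PM→Ghosh+Osei, Fri-AM→Singh+Pham, Fri-PM→Pham, Sat-AM→Ghosh, Sat-PM→Osei, Sun-AM→Bakr, Sun-PM→Bakr+Osei.

5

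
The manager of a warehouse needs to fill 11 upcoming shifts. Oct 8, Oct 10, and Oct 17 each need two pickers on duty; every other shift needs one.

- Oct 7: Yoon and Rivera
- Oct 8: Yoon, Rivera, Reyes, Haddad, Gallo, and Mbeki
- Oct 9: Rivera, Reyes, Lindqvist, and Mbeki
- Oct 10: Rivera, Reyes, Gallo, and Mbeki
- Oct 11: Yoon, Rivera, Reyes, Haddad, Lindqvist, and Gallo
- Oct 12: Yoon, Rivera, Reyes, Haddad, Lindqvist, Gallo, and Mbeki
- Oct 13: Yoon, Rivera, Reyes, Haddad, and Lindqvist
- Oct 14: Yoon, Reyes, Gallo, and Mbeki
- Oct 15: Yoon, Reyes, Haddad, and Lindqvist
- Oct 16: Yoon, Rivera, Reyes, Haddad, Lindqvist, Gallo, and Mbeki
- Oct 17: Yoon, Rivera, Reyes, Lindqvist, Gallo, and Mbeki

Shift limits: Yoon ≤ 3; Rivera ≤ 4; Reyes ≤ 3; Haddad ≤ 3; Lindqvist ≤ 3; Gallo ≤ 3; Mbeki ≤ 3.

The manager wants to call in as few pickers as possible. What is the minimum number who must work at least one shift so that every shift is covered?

14 slots to fill and no one can take more than 4, so at least ⌈14/4⌉ = 4 pickers are needed.
Any 4 pickers together have capacity at most 4+3+3+3 = 13 < 14 slots, so 4 can never suffice.
Yoon, Rivera, Reyes, Haddad, and Lindqvist alone can cover everything: Oct 7→Yoon, Oct 8→Reyes+Haddad, Oct 9→Rivera, Oct 10→Rivera+Reyes, Oct 11→Rivera, Oct 12→Rivera, Oct 13→Haddad, Oct 14→Yoon, Oct 15→Yoon, Oct 16→Haddad, Oct 17→Reyes+Lindqvist.

5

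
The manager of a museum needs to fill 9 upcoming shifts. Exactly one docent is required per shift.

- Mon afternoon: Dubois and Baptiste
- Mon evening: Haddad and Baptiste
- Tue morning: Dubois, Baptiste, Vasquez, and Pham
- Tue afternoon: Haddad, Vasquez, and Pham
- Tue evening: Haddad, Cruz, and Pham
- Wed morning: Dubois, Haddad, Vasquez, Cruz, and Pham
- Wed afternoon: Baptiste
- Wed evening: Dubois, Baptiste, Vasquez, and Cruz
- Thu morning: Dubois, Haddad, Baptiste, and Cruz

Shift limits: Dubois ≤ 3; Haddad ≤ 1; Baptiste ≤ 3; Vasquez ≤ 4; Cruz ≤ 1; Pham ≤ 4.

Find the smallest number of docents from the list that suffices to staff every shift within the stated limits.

9 slots to fill and no one can take more than 4, so at least ⌈9/4⌉ = 3 docents are needed.
Dubois, Baptiste, and Pham alone can cover everything: Mon afternoon→Dubois, Mon evening→Baptiste, Tue morning→Pham, Tue afternoon→Pham, Tue evening→Pham, Wed morning→Dubois, Wed afternoon→Baptiste, Wed evening→Dubois, Thu morning→Baptiste.

3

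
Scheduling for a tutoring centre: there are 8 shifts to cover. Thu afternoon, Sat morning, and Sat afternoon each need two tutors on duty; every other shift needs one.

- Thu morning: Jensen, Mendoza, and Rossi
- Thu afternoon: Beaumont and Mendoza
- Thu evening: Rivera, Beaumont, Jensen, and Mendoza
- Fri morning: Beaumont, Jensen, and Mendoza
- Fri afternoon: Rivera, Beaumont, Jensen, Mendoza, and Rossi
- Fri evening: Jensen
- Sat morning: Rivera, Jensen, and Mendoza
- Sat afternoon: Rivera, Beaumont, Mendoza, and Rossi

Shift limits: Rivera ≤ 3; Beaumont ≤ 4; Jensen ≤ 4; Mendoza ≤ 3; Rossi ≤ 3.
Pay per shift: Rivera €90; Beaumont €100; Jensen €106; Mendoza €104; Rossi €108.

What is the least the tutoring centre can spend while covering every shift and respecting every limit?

€1088

Thu afternoon can only be covered by Beaumont and Mendoza, so that assignment is forced.
Fri evening can only be covered by Jensen, so that assignment is forced.
Picking the cheapest available tutor for each shift independently would cost €1078, but that ignores the shift limits.
An optimal schedule: Thu morning→Mendoza, Thu afternoon→Beaumont+Mendoza, Thu evening→Rivera, Fri morning→Beaumont, Fri afternoon→Beaumont, Fri evening→Jensen, Sat morning→Rivera+Mendoza, Sat afternoon→Rivera+Beaumont.
Total: 104 + 100 + 104 + 90 + 100 + 100 + 106 + 90 + 104 + 90 + 100 = €1088.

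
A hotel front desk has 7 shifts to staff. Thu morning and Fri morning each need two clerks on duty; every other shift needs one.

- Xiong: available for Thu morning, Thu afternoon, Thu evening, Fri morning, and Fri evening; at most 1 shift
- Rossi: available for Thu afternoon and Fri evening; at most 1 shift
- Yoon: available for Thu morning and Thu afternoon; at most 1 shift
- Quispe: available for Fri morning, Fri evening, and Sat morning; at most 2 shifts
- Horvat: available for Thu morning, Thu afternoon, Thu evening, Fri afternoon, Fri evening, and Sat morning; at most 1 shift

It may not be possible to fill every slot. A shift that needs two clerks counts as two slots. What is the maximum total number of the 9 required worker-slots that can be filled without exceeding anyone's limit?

6

Total capacity across all clerks is 1+1+1+2+1 = 6, and 9 slots are needed, so at most 6 can be filled.
An assignment achieving 6: Thu morning→Yoon, Thu afternoon→Rossi, Thu evening→Xiong, Fri morning→Quispe, Fri afternoon→Horvat, Sat morning→Quispe.
Loads: Xiong 1/1, Rossi 1/1, Yoon 1/1, Quispe 2/2, Horvat 1/1.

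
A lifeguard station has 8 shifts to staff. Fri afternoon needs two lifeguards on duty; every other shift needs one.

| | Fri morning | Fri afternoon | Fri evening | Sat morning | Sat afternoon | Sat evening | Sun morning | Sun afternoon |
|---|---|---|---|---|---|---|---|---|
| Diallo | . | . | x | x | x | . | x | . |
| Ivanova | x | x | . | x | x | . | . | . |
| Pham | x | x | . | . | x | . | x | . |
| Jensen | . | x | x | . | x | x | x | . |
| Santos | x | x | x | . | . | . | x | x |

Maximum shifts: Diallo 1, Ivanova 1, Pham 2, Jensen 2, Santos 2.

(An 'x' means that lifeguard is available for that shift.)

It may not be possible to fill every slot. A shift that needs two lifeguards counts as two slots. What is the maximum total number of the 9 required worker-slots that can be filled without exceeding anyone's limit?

8

Total capacity across all lifeguards is 1+1+2+2+2 = 8, and 9 slots are needed, so at most 8 can be filled.
An assignment achieving 8: Fri morning→Ivanova, Fri afternoon→Pham+Santos, Fri evening→Jensen, Sat morning→Diallo, Sat afternoon→Pham, Sat evening→Jensen, Sun afternoon→Santos.
Loads: Diallo 1/1, Ivanova 1/1, Pham 2/2, Jensen 2/2, Santos 2/2.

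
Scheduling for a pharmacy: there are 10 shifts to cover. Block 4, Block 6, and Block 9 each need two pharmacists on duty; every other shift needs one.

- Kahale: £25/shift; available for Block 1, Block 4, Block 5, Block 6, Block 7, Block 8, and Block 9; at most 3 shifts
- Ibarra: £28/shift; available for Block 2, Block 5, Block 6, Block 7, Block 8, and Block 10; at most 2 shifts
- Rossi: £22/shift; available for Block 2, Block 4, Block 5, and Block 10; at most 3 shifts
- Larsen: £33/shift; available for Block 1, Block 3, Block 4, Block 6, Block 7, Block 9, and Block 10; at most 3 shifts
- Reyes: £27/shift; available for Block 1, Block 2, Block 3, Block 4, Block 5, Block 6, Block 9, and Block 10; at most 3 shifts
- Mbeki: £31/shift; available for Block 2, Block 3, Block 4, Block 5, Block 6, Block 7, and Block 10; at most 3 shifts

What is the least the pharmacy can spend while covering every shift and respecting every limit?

£340

Picking the cheapest available pharmacist for each shift independently would cost £319, but that ignores the shift limits.
An optimal schedule: Block 1→Kahale, Block 2→Rossi, Block 3→Reyes, Block 4→Reyes+Mbeki, Block 5→Rossi, Block 6→Ibarra+Mbeki, Block 7→Ibarra, Block 8→Kahale, Block 9→Kahale+Reyes, Block 10→Rossi.
Total: 25 + 22 + 27 + 27 + 31 + 22 + 28 + 31 + 28 + 25 + 25 + 27 + 22 = £340.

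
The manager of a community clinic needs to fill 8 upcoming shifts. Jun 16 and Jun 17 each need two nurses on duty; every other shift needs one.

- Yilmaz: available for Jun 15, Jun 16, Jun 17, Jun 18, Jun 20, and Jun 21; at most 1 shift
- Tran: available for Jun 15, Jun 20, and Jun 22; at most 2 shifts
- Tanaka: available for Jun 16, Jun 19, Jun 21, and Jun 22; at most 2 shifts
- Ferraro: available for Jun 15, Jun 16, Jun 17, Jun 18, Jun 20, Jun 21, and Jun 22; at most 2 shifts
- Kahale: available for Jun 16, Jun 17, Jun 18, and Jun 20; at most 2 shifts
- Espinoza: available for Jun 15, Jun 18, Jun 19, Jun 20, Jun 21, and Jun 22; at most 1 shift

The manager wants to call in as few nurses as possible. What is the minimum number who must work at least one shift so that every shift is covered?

10 slots to fill and no one can take more than 2, so at least ⌈10/2⌉ = 5 nurses are needed.
Any 5 nurses together have capacity at most 2+2+2+2+1 = 9 < 10 slots, so 5 can never suffice.
Yilmaz, Tran, Tanaka, Ferraro, Kahale, and Espinoza alone can cover everything: Jun 15→Tran, Jun 16→Tanaka+Kahale, Jun 17→Yilmaz+Ferraro, Jun 18→Ferraro, Jun 19→Tanaka, Jun 20→Kahale, Jun 21→Espinoza, Jun 22→Tran.

6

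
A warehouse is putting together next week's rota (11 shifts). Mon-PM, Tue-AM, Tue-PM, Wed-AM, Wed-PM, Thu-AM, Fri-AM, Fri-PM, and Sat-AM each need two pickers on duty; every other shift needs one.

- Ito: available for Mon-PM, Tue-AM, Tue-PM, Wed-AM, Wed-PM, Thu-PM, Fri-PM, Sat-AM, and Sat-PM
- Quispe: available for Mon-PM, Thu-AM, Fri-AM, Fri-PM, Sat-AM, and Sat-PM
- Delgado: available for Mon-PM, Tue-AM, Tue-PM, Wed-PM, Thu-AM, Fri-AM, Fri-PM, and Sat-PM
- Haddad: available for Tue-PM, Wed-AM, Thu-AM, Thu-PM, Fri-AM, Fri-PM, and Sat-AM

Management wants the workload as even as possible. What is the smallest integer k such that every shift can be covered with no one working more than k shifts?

5

With 4 pickers and 20 worker-slots to fill, someone must work at least ⌈20/4⌉ = 5 shifts, so k ≥ 5.
k = 5 works: Mon-PM→Ito+Quispe, Tue-AM→Ito+Delgado, Tue-PM→Delgado+Haddad, Wed-AM→Ito+Haddad, Wed-PM→Ito+Delgado, Thu-AM→Quispe+Delgado, Thu-PM→Ito, Fri-AM→Quispe+Haddad, Fri-PM→Delgado+Haddad, Sat-AM→Quispe+Haddad, Sat-PM→Quispe.
Loads: Ito 5, Quispe 5, Delgado 5, Haddad 5 — all ≤ 5.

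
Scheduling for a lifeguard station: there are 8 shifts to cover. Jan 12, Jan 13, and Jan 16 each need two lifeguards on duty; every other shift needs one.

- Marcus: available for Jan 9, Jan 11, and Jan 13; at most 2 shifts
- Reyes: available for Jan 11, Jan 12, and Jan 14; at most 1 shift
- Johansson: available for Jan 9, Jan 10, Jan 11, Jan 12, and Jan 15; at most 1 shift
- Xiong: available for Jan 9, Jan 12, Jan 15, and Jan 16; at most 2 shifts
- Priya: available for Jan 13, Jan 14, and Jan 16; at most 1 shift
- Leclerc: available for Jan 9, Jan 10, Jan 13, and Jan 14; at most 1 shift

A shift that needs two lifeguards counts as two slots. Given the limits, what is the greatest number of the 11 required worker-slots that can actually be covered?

8

Total capacity across all lifeguards is 2+1+1+2+1+1 = 8, and 11 slots are needed, so at most 8 can be filled.
An assignment achieving 8: Jan 10→Johansson, Jan 11→Marcus, Jan 12→Reyes, Jan 13→Marcus+Leclerc, Jan 15→Xiong, Jan 16→Xiong+Priya.
Loads: Marcus 2/2, Reyes 1/1, Johansson 1/1, Xiong 2/2, Priya 1/1, Leclerc 1/1.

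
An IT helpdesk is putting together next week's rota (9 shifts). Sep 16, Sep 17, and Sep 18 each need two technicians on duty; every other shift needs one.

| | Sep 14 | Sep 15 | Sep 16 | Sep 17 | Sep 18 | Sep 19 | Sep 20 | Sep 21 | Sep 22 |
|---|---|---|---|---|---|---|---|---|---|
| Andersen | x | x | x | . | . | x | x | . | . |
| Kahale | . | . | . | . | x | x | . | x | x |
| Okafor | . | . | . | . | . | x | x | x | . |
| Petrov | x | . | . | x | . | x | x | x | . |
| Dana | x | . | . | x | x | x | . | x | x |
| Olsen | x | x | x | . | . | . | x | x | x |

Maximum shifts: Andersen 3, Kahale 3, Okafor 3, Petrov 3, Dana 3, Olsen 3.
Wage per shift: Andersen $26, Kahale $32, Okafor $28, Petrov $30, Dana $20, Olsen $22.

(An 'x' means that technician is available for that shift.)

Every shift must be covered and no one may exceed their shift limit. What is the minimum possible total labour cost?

Sep 16 can only be covered by Andersen and Olsen, so that assignment is forced.
Sep 17 can only be covered by Petrov and Dana, so that assignment is forced.
Sep 18 can only be covered by Kahale and Dana, so that assignment is forced.
Picking the cheapest available technician for each shift independently would cost $274, but that ignores the shift limits.
An optimal schedule: Sep 14→Olsen, Sep 15→Olsen, Sep 16→Olsen+Andersen, Sep 17→Dana+Petrov, Sep 18→Dana+Kahale, Sep 19→Andersen, Sep 20→Andersen, Sep 21→Okafor, Sep 22→Dana.
Total: 22 + 22 + 22 + 26 + 20 + 30 + 20 + 32 + 26 + 26 + 28 + 20 = $294.

$294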